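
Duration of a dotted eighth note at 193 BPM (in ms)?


Solution.
One quarter-note beat = 60000 / BPM = 60000 / 193 ms
Dotted eighth note = 3/4 × quarter note
Duration = 3/4 × 60000 / 193 = 45000 / 193
= 233.2 ms


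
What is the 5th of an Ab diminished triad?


Let's work it out.
Diminished triad = root + minor 3rd (3 semitones) + diminished 5th (6 semitones)
A triad on Ab stacks thirds, so the chord tones use letter names A-C-E
Root: Ab
Minor 3rd above Ab: Cb
Diminished 5th above Ab: Ebb
The 5th = Ebb


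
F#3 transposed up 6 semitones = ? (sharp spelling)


Let's work it out.
F#3: chromatic position 6 in octave 3 → absolute = 3×12 + 6 = 42
Transpose up 6: 42 + 6 = 48
48 = 4×12 + 0 → C in octave 4
Result = C4


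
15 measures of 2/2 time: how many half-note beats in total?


Time signature 2/2: the bottom number 2 means the half note gets one count
The top number 2 means 2 half-note beats per measure
Total = 2 × 15 measures
= 30 half-note beats


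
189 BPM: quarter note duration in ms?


One quarter-note beat = 60000 / BPM = 60000 / 189 ms
Duration = 60000 / 189
= 317.5 ms


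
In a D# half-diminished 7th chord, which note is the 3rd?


Let's work it out.
Half-diminished 7th chord = root + minor 3rd + diminished 5th + minor 7th
Seventh chords stack in thirds, so the letter names are D-F-A-C
Root: D#
Minor 3rd above D#: F#
Diminished 5th above D#: A
Minor 7th above D#: C#
The 3rd = F#


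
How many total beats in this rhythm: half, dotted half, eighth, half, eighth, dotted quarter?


Working:
Beat values:
  half = 2 beats
  dotted half = 3 beats
  eighth = 0.5 beats
  half = 2 beats
  eighth = 0.5 beats
  dotted quarter = 1.5 beats
Sum = 2 + 3 + 0.5 + 2 + 0.5 + 1.5
= 9.5 beats


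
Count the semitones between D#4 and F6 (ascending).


Absolute semitone position = octave×12 + chromatic position
D#4: 4×12 + 3 = 51
F6: 6×12 + 5 = 77
Difference = 77 - 51 = 26
= 26 semitones


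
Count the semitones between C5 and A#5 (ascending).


Absolute semitone position = octave×12 + chromatic position
C5: 5×12 + 0 = 60
A#5: 5×12 + 10 = 70
Difference = 70 - 60 = 10
= 10 semitones


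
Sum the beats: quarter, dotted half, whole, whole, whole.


Step by step:
Beat values:
  quarter = 1 beat
  dotted half = 3 beats
  whole = 4 beats
  whole = 4 beats
  whole = 4 beats
Sum = 1 + 3 + 4 + 4 + 4
= 16 beats


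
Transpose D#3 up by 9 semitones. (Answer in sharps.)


Working:
D#3: chromatic position 3 in octave 3 → absolute = 3×12 + 3 = 39
Transpose up 9: 39 + 9 = 48
48 = 4×12 + 0 → C in octave 4
Result = C4


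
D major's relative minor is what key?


Solution.
The relative minor shares the major's key signature and starts on its 6th degree
6th degree = a major 6th above the tonic; a major 6th above D is B
→ relative minor of D major is B minor
= B minor


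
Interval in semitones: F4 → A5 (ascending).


Solution.
Absolute semitone position = octave×12 + chromatic position
F4: 4×12 + 5 = 53
A5: 5×12 + 9 = 69
Difference = 69 - 53 = 16
= 16 semitones


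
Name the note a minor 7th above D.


A 7th spans 7 letter names, so from D we land on C
A minor 7th = 10 semitones above D
Spell C at that pitch: C
= C


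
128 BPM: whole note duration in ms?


Reasoning:
One quarter-note beat = 60000 / BPM = 60000 / 128 ms
Whole note = 4 × quarter note
Duration = 4 × 60000 / 128 = 240000 / 128
= 1875.0 ms


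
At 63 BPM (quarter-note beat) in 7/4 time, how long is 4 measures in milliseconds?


Quarter-note beat duration = 60000 / 63 ms
Beats per measure (7/4) = 7
One measure = 7 × 60000 / 63 = 420000 / 63 ms
4 measures = 4 × 420000 / 63 = 1680000 / 63
= 26666.7 ms


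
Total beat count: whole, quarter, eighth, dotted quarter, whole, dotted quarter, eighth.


Step by step:
Beat values:
  whole = 4 beats
  quarter = 1 beat
  eighth = 0.5 beats
  dotted quarter = 1.5 beats
  whole = 4 beats
  dotted quarter = 1.5 beats
  eighth = 0.5 beats
Sum = 4 + 1 + 0.5 + 1.5 + 4 + 1.5 + 0.5
= 13 beats


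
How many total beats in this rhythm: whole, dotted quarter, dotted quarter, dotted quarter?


Beat values:
  whole = 4 beats
  dotted quarter = 1.5 beats
  dotted quarter = 1.5 beats
  dotted quarter = 1.5 beats
Sum = 4 + 1.5 + 1.5 + 1.5
= 8.5 beats


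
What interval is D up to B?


Solution.
Letter names: D → B spans 6 letter names → a 6th
Semitones: D → B = 9 half-steps
A 6th of 9 semitones is a major 6th
= major 6th


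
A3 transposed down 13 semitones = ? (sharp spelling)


Working:
A3: chromatic position 9 in octave 3 → absolute = 3×12 + 9 = 45
Transpose down 13: 45 - 13 = 32
32 = 2×12 + 8 → G# in octave 2
Result = G#2


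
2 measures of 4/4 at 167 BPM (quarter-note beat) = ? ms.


Reasoning:
Quarter-note beat duration = 60000 / 167 ms
Beats per measure (4/4) = 4
One measure = 4 × 60000 / 167 = 240000 / 167 ms
2 measures = 2 × 240000 / 167 = 480000 / 167
= 2874.3 ms


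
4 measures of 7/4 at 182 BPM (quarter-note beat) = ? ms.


Solution.
Quarter-note beat duration = 60000 / 182 ms
Beats per measure (7/4) = 7
One measure = 7 × 60000 / 182 = 420000 / 182 ms
4 measures = 4 × 420000 / 182 = 1680000 / 182
= 9230.8 ms


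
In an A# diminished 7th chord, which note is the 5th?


Working:
Diminished 7th chord = root + minor 3rd + diminished 5th + diminished 7th
Seventh chords stack in thirds, so the letter names are A-C-E-G
Root: A#
Minor 3rd above A#: C#
Diminished 5th above A#: E
Diminished 7th above A#: G
The 5th = E


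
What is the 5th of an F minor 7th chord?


Solution.
Minor 7th chord = root + minor 3rd + perfect 5th + minor 7th
Seventh chords stack in thirds, so the letter names are F-A-C-E
Root: F
Minor 3rd above F: Ab
Perfect 5th above F: C
Minor 7th above F: Eb
The 5th = C


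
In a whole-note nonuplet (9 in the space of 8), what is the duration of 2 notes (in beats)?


Solution.
Nonuplet: 9 notes occupy the space of 8 whole notes
Space = 8 × 4 = 32 beats
Each nonuplet note = 32 / 9 = 32/9 beats
2 notes = 2 × 32/9 = 64/9
= 64/9 beats


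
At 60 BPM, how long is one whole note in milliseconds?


Solution.
One quarter-note beat = 60000 / BPM = 60000 / 60 ms
Whole note = 4 × quarter note
Duration = 4 × 60000 / 60 = 240000 / 60
= 4000.0 ms


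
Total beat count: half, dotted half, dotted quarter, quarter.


Beat values:
  half = 2 beats
  dotted half = 3 beats
  dotted quarter = 1.5 beats
  quarter = 1 beat
Sum = 2 + 3 + 1.5 + 1
= 7.5 beats


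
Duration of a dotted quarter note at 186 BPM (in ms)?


Step by step:
One quarter-note beat = 60000 / BPM = 60000 / 186 ms
Dotted quarter note = 3/2 × quarter note
Duration = 3/2 × 60000 / 186 = 90000 / 186
= 483.9 ms


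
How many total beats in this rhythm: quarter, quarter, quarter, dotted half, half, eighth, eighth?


Beat values:
  quarter = 1 beat
  quarter = 1 beat
  quarter = 1 beat
  dotted half = 3 beats
  half = 2 beats
  eighth = 0.5 beats
  eighth = 0.5 beats
Sum = 1 + 1 + 1 + 3 + 2 + 0.5 + 0.5
= 9 beats


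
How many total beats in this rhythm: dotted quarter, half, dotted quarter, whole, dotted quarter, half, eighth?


Step by step:
Beat values:
  dotted quarter = 1.5 beats
  half = 2 beats
  dotted quarter = 1.5 beats
  whole = 4 beats
  dotted quarter = 1.5 beats
  half = 2 beats
  eighth = 0.5 beats
Sum = 1.5 + 2 + 1.5 + 4 + 1.5 + 2 + 0.5
= 13 beats


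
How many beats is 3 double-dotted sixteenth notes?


Base sixteenth note = 1/4 beats
Dot 1 adds half the previous value: +1/8
Dot 2 adds half the previous value: +1/16
One double-dotted sixteenth = 1/4 + 1/8 + 1/16 = 7/16
3 of them = 3 × 7/16 = 21/16
= 21/16 beats


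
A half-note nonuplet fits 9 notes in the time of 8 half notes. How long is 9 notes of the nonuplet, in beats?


Nonuplet: 9 notes occupy the space of 8 half notes
Space = 8 × 2 = 16 beats
Each nonuplet note = 16 / 9 = 16/9 beats
9 notes = 9 × 16/9 = 16
= 16 beats


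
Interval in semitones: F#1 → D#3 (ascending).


Reasoning:
Absolute semitone position = octave×12 + chromatic position
F#1: 1×12 + 6 = 18
D#3: 3×12 + 3 = 39
Difference = 39 - 18 = 21
= 21 semitones


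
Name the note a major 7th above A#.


Let's work it out.
A 7th spans 7 letter names, so from A we land on G
A major 7th = 11 semitones above A#
Spell G at that pitch: G##
= G##


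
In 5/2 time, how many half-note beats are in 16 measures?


Reasoning:
Time signature 5/2: the bottom number 2 means the half note gets one count
The top number 5 means 5 half-note beats per measure
Total = 5 × 16 measures
= 80 half-note beats


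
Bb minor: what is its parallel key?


Reasoning:
Parallel keys share the same tonic but differ in mode
Bb minor → parallel is Bb major
= Bb major


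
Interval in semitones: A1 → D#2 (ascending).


Working:
Absolute semitone position = octave×12 + chromatic position
A1: 1×12 + 9 = 21
D#2: 2×12 + 3 = 27
Difference = 27 - 21 = 6
= 6 semitones


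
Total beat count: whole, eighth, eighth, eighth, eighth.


Working:
Beat values:
  whole = 4 beats
  eighth = 0.5 beats
  eighth = 0.5 beats
  eighth = 0.5 beats
  eighth = 0.5 beats
Sum = 4 + 0.5 + 0.5 + 0.5 + 0.5
= 6 beats


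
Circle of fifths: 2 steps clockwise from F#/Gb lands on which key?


Each clockwise step on the circle of fifths moves up a perfect 5th
From F#/Gb: F#/Gb → Db → Ab
= Ab


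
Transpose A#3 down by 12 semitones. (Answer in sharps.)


Solution.
A#3: chromatic position 10 in octave 3 → absolute = 3×12 + 10 = 46
Transpose down 12: 46 - 12 = 34
34 = 2×12 + 10 → A# in octave 2
Result = A#2


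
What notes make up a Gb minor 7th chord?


Reasoning:
Minor 7th chord = root + minor 3rd + perfect 5th + minor 7th
Seventh chords stack in thirds, so the letter names are G-B-D-F
Root: Gb
Minor 3rd above Gb: Bbb
Perfect 5th above Gb: Db
Minor 7th above Gb: Fb
Chord = Gb Bbb Db Fb


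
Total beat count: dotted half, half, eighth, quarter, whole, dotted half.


Reasoning:
Beat values:
  dotted half = 3 beats
  half = 2 beats
  eighth = 0.5 beats
  quarter = 1 beat
  whole = 4 beats
  dotted half = 3 beats
Sum = 3 + 2 + 0.5 + 1 + 4 + 3
= 13.5 beats


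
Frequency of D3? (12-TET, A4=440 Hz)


Step by step:
f = 440 × 2^(n/12) where n = semitones from A4
D3: -19 semitones from A4
f = 440 × 2^(-19/12)
f = 146.83 Hz


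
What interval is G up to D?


Letter names: G → D spans 5 letter names → a 5th
Semitones: G → D = 7 half-steps
A 5th of 7 semitones is a perfect 5th
= perfect 5th


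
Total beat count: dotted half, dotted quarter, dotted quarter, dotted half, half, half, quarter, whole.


Solution.
Beat values:
  dotted half = 3 beats
  dotted quarter = 1.5 beats
  dotted quarter = 1.5 beats
  dotted half = 3 beats
  half = 2 beats
  half = 2 beats
  quarter = 1 beat
  whole = 4 beats
Sum = 3 + 1.5 + 1.5 + 3 + 2 + 2 + 1 + 4
= 18 beats


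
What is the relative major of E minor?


Reasoning:
The relative major shares the key signature and is a minor 3rd above the minor tonic
A minor 3rd above E is G
→ relative major of E minor is G major
= G major


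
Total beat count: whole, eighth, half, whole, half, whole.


Step by step:
Beat values:
  whole = 4 beats
  eighth = 0.5 beats
  half = 2 beats
  whole = 4 beats
  half = 2 beats
  whole = 4 beats
Sum = 4 + 0.5 + 2 + 4 + 2 + 4
= 16.5 beats


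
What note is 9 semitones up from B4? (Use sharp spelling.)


B4: chromatic position 11 in octave 4 → absolute = 4×12 + 11 = 59
Transpose up 9: 59 + 9 = 68
68 = 5×12 + 8 → G# in octave 5
Result = G#5


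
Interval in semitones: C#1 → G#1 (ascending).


Absolute semitone position = octave×12 + chromatic position
C#1: 1×12 + 1 = 13
G#1: 1×12 + 8 = 20
Difference = 20 - 13 = 7
= 7 semitones


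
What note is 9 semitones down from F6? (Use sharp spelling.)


Working:
F6: chromatic position 5 in octave 6 → absolute = 6×12 + 5 = 77
Transpose down 9: 77 - 9 = 68
68 = 5×12 + 8 → G# in octave 5
Result = G#5


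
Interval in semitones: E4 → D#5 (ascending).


Reasoning:
Absolute semitone position = octave×12 + chromatic position
E4: 4×12 + 4 = 52
D#5: 5×12 + 3 = 63
Difference = 63 - 52 = 11
= 11 semitones


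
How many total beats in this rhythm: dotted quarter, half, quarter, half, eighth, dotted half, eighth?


Working:
Beat values:
  dotted quarter = 1.5 beats
  half = 2 beats
  quarter = 1 beat
  half = 2 beats
  eighth = 0.5 beats
  dotted half = 3 beats
  eighth = 0.5 beats
Sum = 1.5 + 2 + 1 + 2 + 0.5 + 3 + 0.5
= 10.5 beats


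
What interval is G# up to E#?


Let's work it out.
Letter names: G → E spans 6 letter names → a 6th
Semitones: G# → E# = 9 half-steps
A 6th of 9 semitones is a major 6th
= major 6th


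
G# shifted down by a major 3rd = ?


Step by step:
major 3rd: 3 letter names, 4 semitones
Letter: G - 2 → E
Pitch: G# - 4 semitones, spelled as an E → E
= E


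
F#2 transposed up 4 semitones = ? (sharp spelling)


F#2: chromatic position 6 in octave 2 → absolute = 2×12 + 6 = 30
Transpose up 4: 30 + 4 = 34
34 = 2×12 + 10 → A# in octave 2
Result = A#2


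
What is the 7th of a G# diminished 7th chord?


Let's work it out.
Diminished 7th chord = root + minor 3rd + diminished 5th + diminished 7th
Seventh chords stack in thirds, so the letter names are G-B-D-F
Root: G#
Minor 3rd above G#: B
Diminished 5th above G#: D
Diminished 7th above G#: F
The 7th = F


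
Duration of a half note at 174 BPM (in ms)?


Let's work it out.
One quarter-note beat = 60000 / BPM = 60000 / 174 ms
Half note = 2 × quarter note
Duration = 2 × 60000 / 174 = 120000 / 174
= 689.7 ms


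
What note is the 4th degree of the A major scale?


Major scale pattern: W-W-H-W-W-W-H (2-2-1-2-2-2-1 semitones)
Starting from A:
  A + 2 semitones → B
  B + 2 semitones → C#
  C# + 1 semitone → D
  D + 2 semitones → E
  E + 2 semitones → F#
  F# + 2 semitones → G#
  G# + 1 semitone → A
Scale: A B C# D E F# G#
Degree 4 = D


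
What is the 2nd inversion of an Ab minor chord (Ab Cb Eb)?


Root position: Ab Cb Eb
2nd inversion: move root and 3rd up an octave
Bass note: Eb
Notes (bottom to top) = Eb Ab Cb


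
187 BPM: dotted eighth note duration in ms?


Reasoning:
One quarter-note beat = 60000 / BPM = 60000 / 187 ms
Dotted eighth note = 3/4 × quarter note
Duration = 3/4 × 60000 / 187 = 45000 / 187
= 240.6 ms


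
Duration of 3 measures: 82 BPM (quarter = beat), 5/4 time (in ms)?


Reasoning:
Quarter-note beat duration = 60000 / 82 ms
Beats per measure (5/4) = 5
One measure = 5 × 60000 / 82 = 300000 / 82 ms
3 measures = 3 × 300000 / 82 = 900000 / 82
= 10975.6 ms


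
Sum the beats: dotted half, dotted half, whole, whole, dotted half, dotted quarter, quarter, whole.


Beat values:
  dotted half = 3 beats
  dotted half = 3 beats
  whole = 4 beats
  whole = 4 beats
  dotted half = 3 beats
  dotted quarter = 1.5 beats
  quarter = 1 beat
  whole = 4 beats
Sum = 3 + 3 + 4 + 4 + 3 + 1.5 + 1 + 4
= 23.5 beats


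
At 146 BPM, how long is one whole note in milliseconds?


Let's work it out.
One quarter-note beat = 60000 / BPM = 60000 / 146 ms
Whole note = 4 × quarter note
Duration = 4 × 60000 / 146 = 240000 / 146
= 1643.8 ms


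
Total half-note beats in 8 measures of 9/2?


Solution.
Time signature 9/2: the bottom number 2 means the half note gets one count
The top number 9 means 9 half-note beats per measure
Total = 9 × 8 measures
= 72 half-note beats


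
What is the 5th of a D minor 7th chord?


Solution.
Minor 7th chord = root + minor 3rd + perfect 5th + minor 7th
Seventh chords stack in thirds, so the letter names are D-F-A-C
Root: D
Minor 3rd above D: F
Perfect 5th above D: A
Minor 7th above D: C
The 5th = A


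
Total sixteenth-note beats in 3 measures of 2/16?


Solution.
Time signature 2/16: the bottom number 16 means the sixteenth note gets one count
The top number 2 means 2 sixteenth-note beats per measure
Total = 2 × 3 measures
= 6 sixteenth-note beats


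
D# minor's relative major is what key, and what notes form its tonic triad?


The relative major shares the key signature and is a minor 3rd above the minor tonic
A minor 3rd above D# is F#
→ relative major of D# minor is F# major
Tonic triad of F# major = root + major 3rd + perfect 5th = F# A# C#
= F# major; triad = F# A# C#


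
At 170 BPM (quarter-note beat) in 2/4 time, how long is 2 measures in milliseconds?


Working:
Quarter-note beat duration = 60000 / 170 ms
Beats per measure (2/4) = 2
One measure = 2 × 60000 / 170 = 120000 / 170 ms
2 measures = 2 × 120000 / 170 = 240000 / 170
= 1411.8 ms


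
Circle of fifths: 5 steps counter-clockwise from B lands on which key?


Working:
Each counter-clockwise step moves down a perfect 5th (= up a perfect 4th)
From B: B → E → A → D → G → C
= C


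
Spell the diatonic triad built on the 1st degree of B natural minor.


Solution.
B natural minor scale: B C# D E F# G A
Diatonic triad on degree 1 stacks scale notes 1, 3, 5: B D F#
B→D = 3 semitones; B→F# = 7 semitones → minor triad
= B D F# (minor)


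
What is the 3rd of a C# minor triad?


Working:
Minor triad = root + minor 3rd (3 semitones) + perfect 5th (7 semitones)
A triad on C# stacks thirds, so the chord tones use letter names C-E-G
Root: C#
Minor 3rd above C#: E
Perfect 5th above C#: G#
The 3rd = E


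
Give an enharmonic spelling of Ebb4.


Step by step:
Enharmonic notes sound the same pitch but are spelled with different letter names
Ebb and D name the same pitch class
= D4


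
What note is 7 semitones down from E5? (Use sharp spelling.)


Step by step:
E5: chromatic position 4 in octave 5 → absolute = 5×12 + 4 = 64
Transpose down 7: 64 - 7 = 57
57 = 4×12 + 9 → A in octave 4
Result = A4


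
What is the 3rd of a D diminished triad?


Working:
Diminished triad = root + minor 3rd (3 semitones) + diminished 5th (6 semitones)
A triad on D stacks thirds, so the chord tones use letter names D-F-A
Root: D
Minor 3rd above D: F
Diminished 5th above D: Ab
The 3rd = F


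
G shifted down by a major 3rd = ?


Solution.
major 3rd: 3 letter names, 4 semitones
Letter: G - 2 → E
Pitch: G - 4 semitones, spelled as an E → Eb
= Eb


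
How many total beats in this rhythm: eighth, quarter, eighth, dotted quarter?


Working:
Beat values:
  eighth = 0.5 beats
  quarter = 1 beat
  eighth = 0.5 beats
  dotted quarter = 1.5 beats
Sum = 0.5 + 1 + 0.5 + 1.5
= 3.5 beats


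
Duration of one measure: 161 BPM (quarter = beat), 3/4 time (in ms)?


Solution.
Quarter-note beat duration = 60000 / 161 ms
Beats per measure (3/4) = 3
One measure = 3 × 60000 / 161 = 180000 / 161 ms
= 1118.0 ms


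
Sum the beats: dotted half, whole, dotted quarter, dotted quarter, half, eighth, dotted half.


Reasoning:
Beat values:
  dotted half = 3 beats
  whole = 4 beats
  dotted quarter = 1.5 beats
  dotted quarter = 1.5 beats
  half = 2 beats
  eighth = 0.5 beats
  dotted half = 3 beats
Sum = 3 + 4 + 1.5 + 1.5 + 2 + 0.5 + 3
= 15.5 beats


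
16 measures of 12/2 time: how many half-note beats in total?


Let's work it out.
Time signature 12/2: the bottom number 2 means the half note gets one count
The top number 12 means 12 half-note beats per measure
Total = 12 × 16 measures
= 192 half-note beats


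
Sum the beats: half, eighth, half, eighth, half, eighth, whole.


Reasoning:
Beat values:
  half = 2 beats
  eighth = 0.5 beats
  half = 2 beats
  eighth = 0.5 beats
  half = 2 beats
  eighth = 0.5 beats
  whole = 4 beats
Sum = 2 + 0.5 + 2 + 0.5 + 2 + 0.5 + 4
= 11.5 beats


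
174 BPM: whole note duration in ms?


Reasoning:
One quarter-note beat = 60000 / BPM = 60000 / 174 ms
Whole note = 4 × quarter note
Duration = 4 × 60000 / 174 = 240000 / 174
= 1379.3 ms


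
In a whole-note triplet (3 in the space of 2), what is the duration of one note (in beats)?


Step by step:
Triplet: 3 notes occupy the space of 2 whole notes
Space = 2 × 4 = 8 beats
Each triplet note = 8 / 3 = 8/3 beats
= 8/3 beats


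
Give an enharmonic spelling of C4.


Reasoning:
Enharmonic notes sound the same pitch but are spelled with different letter names
C and B# name the same pitch class
Octave numbers change at C, so C4 = B#3
= B#3


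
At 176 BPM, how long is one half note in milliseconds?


One quarter-note beat = 60000 / BPM = 60000 / 176 ms
Half note = 2 × quarter note
Duration = 2 × 60000 / 176 = 120000 / 176
= 681.8 ms


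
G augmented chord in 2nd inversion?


Root position: G B D#
2nd inversion: move root and 3rd up an octave
Bass note: D#
Notes (bottom to top) = D# G B


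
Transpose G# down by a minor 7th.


Let's work it out.
minor 7th: 7 letter names, 10 semitones
Letter: G - 6 → A
Pitch: G# - 10 semitones, spelled as an A → A#
= A#


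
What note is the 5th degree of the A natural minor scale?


Reasoning:
Natural minor scale pattern: W-H-W-W-H-W-W (2-1-2-2-1-2-2 semitones)
Starting from A:
  A + 2 semitones → B
  B + 1 semitone → C
  C + 2 semitones → D
  D + 2 semitones → E
  E + 1 semitone → F
  F + 2 semitones → G
  G + 2 semitones → A
Scale: A B C D E F G
Degree 5 = E


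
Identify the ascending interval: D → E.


Working:
Letter names: D → E spans 2 letter names → a 2nd
Semitones: D → E = 2 half-steps
A 2nd of 2 semitones is a major 2nd
= major 2nd


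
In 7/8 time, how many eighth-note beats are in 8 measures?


Time signature 7/8: the bottom number 8 means the eighth note gets one count
The top number 7 means 7 eighth-note beats per measure
Total = 7 × 8 measures
= 56 eighth-note beats


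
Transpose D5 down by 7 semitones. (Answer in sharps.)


D5: chromatic position 2 in octave 5 → absolute = 5×12 + 2 = 62
Transpose down 7: 62 - 7 = 55
55 = 4×12 + 7 → G in octave 4
Result = G4


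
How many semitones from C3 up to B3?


Absolute semitone position = octave×12 + chromatic position
C3: 3×12 + 0 = 36
B3: 3×12 + 11 = 47
Difference = 47 - 36 = 11
= 11 semitones


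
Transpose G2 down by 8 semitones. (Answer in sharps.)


Working:
G2: chromatic position 7 in octave 2 → absolute = 2×12 + 7 = 31
Transpose down 8: 31 - 8 = 23
23 = 1×12 + 11 → B in octave 1
Result = B1


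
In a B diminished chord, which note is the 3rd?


Step by step:
Diminished triad = root + minor 3rd (3 semitones) + diminished 5th (6 semitones)
A triad on B stacks thirds, so the chord tones use letter names B-D-F
Root: B
Minor 3rd above B: D
Diminished 5th above B: F
The 3rd = D


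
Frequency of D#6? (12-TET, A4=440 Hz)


f = 440 × 2^(n/12) where n = semitones from A4
D#6: 18 semitones from A4
f = 440 × 2^(18/12)
f = 1244.51 Hz


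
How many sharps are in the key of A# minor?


Working:
Sharp minor keys follow the circle of fifths: A(0), E(1), B(2), F#(3), C#(4), G#(5), D#(6), A#(7)
A# minor has 7 sharps
Order of sharps: F# C# G# D# A# E# B# → first 7: F#, C#, G#, D#, A#, E#, B#
= 7 sharps


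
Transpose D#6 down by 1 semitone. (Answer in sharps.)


Solution.
D#6: chromatic position 3 in octave 6 → absolute = 6×12 + 3 = 75
Transpose down 1: 75 - 1 = 74
74 = 6×12 + 2 → D in octave 6
Result = D6


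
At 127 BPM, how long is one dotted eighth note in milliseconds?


One quarter-note beat = 60000 / BPM = 60000 / 127 ms
Dotted eighth note = 3/4 × quarter note
Duration = 3/4 × 60000 / 127 = 45000 / 127
= 354.3 ms


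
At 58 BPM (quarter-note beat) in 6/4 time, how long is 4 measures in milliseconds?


Solution.
Quarter-note beat duration = 60000 / 58 ms
Beats per measure (6/4) = 6
One measure = 6 × 60000 / 58 = 360000 / 58 ms
4 measures = 4 × 360000 / 58 = 1440000 / 58
= 24827.6 ms


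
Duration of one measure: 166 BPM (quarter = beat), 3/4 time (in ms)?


Solution.
Quarter-note beat duration = 60000 / 166 ms
Beats per measure (3/4) = 3
One measure = 3 × 60000 / 166 = 180000 / 166 ms
= 1084.3 ms


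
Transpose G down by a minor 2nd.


minor 2nd: 2 letter names, 1 semitones
Letter: G - 1 → F
Pitch: G - 1 semitones, spelled as an F → F#
= F#


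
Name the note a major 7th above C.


Let's work it out.
A 7th spans 7 letter names, so from C we land on B
A major 7th = 11 semitones above C
Spell B at that pitch: B
= B


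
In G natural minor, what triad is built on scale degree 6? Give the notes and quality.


Step by step:
G natural minor scale: G A Bb C D Eb F
Diatonic triad on degree 6 stacks scale notes 6, 1, 3: Eb G Bb
Eb→G = 4 semitones; Eb→Bb = 7 semitones → major triad
= Eb G Bb (major)


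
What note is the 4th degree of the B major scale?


Major scale pattern: W-W-H-W-W-W-H (2-2-1-2-2-2-1 semitones)
Starting from B:
  B + 2 semitones → C#
  C# + 2 semitones → D#
  D# + 1 semitone → E
  E + 2 semitones → F#
  F# + 2 semitones → G#
  G# + 2 semitones → A#
  A# + 1 semitone → B
Scale: B C# D# E F# G# A#
Degree 4 = E


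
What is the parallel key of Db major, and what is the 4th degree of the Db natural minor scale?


Solution.
Parallel keys share the same tonic but differ in mode
Db major → parallel is Db minor
Db natural minor scale: Db Eb Fb Gb Ab Bbb Cb
= Db minor; 4th degree = Gb


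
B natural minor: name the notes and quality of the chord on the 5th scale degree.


Solution.
B natural minor scale: B C# D E F# G A
Diatonic triad on degree 5 stacks scale notes 5, 7, 2: F# A C#
F#→A = 3 semitones; F#→C# = 7 semitones → minor triad
= F# A C# (minor)


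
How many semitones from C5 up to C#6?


Let's work it out.
Absolute semitone position = octave×12 + chromatic position
C5: 5×12 + 0 = 60
C#6: 6×12 + 1 = 73
Difference = 73 - 60 = 13
= 13 semitones


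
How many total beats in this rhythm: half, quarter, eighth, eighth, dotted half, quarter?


Reasoning:
Beat values:
  half = 2 beats
  quarter = 1 beat
  eighth = 0.5 beats
  eighth = 0.5 beats
  dotted half = 3 beats
  quarter = 1 beat
Sum = 2 + 1 + 0.5 + 0.5 + 3 + 1
= 8 beats


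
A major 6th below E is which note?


A 6th spans 6 letter names, so from E we land on G
A major 6th = 9 semitones below E
Spell G at that pitch: G
= G


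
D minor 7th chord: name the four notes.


Reasoning:
Minor 7th chord = root + minor 3rd + perfect 5th + minor 7th
Seventh chords stack in thirds, so the letter names are D-F-A-C
Root: D
Minor 3rd above D: F
Perfect 5th above D: A
Minor 7th above D: C
Chord = D F A C


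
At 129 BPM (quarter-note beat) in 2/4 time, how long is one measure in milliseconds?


Let's work it out.
Quarter-note beat duration = 60000 / 129 ms
Beats per measure (2/4) = 2
One measure = 2 × 60000 / 129 = 120000 / 129 ms
= 930.2 ms


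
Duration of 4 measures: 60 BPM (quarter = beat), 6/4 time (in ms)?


Quarter-note beat duration = 60000 / 60 ms
Beats per measure (6/4) = 6
One measure = 6 × 60000 / 60 = 360000 / 60 ms
4 measures = 4 × 360000 / 60 = 1440000 / 60
= 24000.0 ms


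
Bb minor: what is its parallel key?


Parallel keys share the same tonic but differ in mode
Bb minor → parallel is Bb major
= Bb major


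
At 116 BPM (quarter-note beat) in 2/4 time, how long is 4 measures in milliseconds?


Quarter-note beat duration = 60000 / 116 ms
Beats per measure (2/4) = 2
One measure = 2 × 60000 / 116 = 120000 / 116 ms
4 measures = 4 × 120000 / 116 = 480000 / 116
= 4137.9 ms


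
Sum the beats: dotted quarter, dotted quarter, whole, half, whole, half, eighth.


Let's work it out.
Beat values:
  dotted quarter = 1.5 beats
  dotted quarter = 1.5 beats
  whole = 4 beats
  half = 2 beats
  whole = 4 beats
  half = 2 beats
  eighth = 0.5 beats
Sum = 1.5 + 1.5 + 4 + 2 + 4 + 2 + 0.5
= 15.5 beats


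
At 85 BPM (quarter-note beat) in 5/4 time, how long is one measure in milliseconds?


Let's work it out.
Quarter-note beat duration = 60000 / 85 ms
Beats per measure (5/4) = 5
One measure = 5 × 60000 / 85 = 300000 / 85 ms
= 3529.4 ms


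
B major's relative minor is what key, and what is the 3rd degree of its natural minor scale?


The relative minor shares the major's key signature and starts on its 6th degree
6th degree = a major 6th above the tonic; a major 6th above B is G#
→ relative minor of B major is G# minor
G# natural minor scale: G# A# B C# D# E F#
= G# minor; 3rd degree = B


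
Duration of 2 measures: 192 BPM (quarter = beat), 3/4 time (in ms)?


Working:
Quarter-note beat duration = 60000 / 192 ms
Beats per measure (3/4) = 3
One measure = 3 × 60000 / 192 = 180000 / 192 ms
2 measures = 2 × 180000 / 192 = 360000 / 192
= 1875.0 ms


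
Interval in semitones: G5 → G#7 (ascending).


Reasoning:
Absolute semitone position = octave×12 + chromatic position
G5: 5×12 + 7 = 67
G#7: 7×12 + 8 = 92
Difference = 92 - 67 = 25
= 25 semitones


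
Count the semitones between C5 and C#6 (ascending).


Absolute semitone position = octave×12 + chromatic position
C5: 5×12 + 0 = 60
C#6: 6×12 + 1 = 73
Difference = 73 - 60 = 13
= 13 semitones


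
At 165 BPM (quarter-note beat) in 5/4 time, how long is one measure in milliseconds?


Reasoning:
Quarter-note beat duration = 60000 / 165 ms
Beats per measure (5/4) = 5
One measure = 5 × 60000 / 165 = 300000 / 165 ms
= 1818.2 ms


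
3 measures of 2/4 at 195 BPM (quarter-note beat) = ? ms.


Working:
Quarter-note beat duration = 60000 / 195 ms
Beats per measure (2/4) = 2
One measure = 2 × 60000 / 195 = 120000 / 195 ms
3 measures = 3 × 120000 / 195 = 360000 / 195
= 1846.2 ms


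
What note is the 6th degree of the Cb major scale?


Reasoning:
Major scale pattern: W-W-H-W-W-W-H (2-2-1-2-2-2-1 semitones)
Starting from Cb:
  Cb + 2 semitones → Db
  Db + 2 semitones → Eb
  Eb + 1 semitone → Fb
  Fb + 2 semitones → Gb
  Gb + 2 semitones → Ab
  Ab + 2 semitones → Bb
  Bb + 1 semitone → Cb
Scale: Cb Db Eb Fb Gb Ab Bb
Degree 6 = Ab


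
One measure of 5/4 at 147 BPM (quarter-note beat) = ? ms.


Reasoning:
Quarter-note beat duration = 60000 / 147 ms
Beats per measure (5/4) = 5
One measure = 5 × 60000 / 147 = 300000 / 147 ms
= 2040.8 ms


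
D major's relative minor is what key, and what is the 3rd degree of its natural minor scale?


The relative minor shares the major's key signature and starts on its 6th degree
6th degree = a major 6th above the tonic; a major 6th above D is B
→ relative minor of D major is B minor
B natural minor scale: B C# D E F# G A
= B minor; 3rd degree = D


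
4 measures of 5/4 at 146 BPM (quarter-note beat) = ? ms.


Quarter-note beat duration = 60000 / 146 ms
Beats per measure (5/4) = 5
One measure = 5 × 60000 / 146 = 300000 / 146 ms
4 measures = 4 × 300000 / 146 = 1200000 / 146
= 8219.2 ms


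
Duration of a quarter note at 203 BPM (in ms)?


Step by step:
One quarter-note beat = 60000 / BPM = 60000 / 203 ms
Duration = 60000 / 203
= 295.6 ms


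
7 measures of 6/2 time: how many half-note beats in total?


Step by step:
Time signature 6/2: the bottom number 2 means the half note gets one count
The top number 6 means 6 half-note beats per measure
Total = 6 × 7 measures
= 42 half-note beats


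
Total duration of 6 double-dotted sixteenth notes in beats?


Let's work it out.
Base sixteenth note = 1/4 beats
Dot 1 adds half the previous value: +1/8
Dot 2 adds half the previous value: +1/16
One double-dotted sixteenth = 1/4 + 1/8 + 1/16 = 7/16
6 of them = 6 × 7/16 = 21/8
= 21/8 beats


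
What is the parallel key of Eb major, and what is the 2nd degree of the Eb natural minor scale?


Parallel keys share the same tonic but differ in mode
Eb major → parallel is Eb minor
Eb natural minor scale: Eb F Gb Ab Bb Cb Db
= Eb minor; 2nd degree = F


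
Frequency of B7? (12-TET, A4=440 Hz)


f = 440 × 2^(n/12) where n = semitones from A4
B7: 38 semitones from A4
f = 440 × 2^(38/12)
f = 3951.07 Hz


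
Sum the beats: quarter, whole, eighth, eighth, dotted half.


Beat values:
  quarter = 1 beat
  whole = 4 beats
  eighth = 0.5 beats
  eighth = 0.5 beats
  dotted half = 3 beats
Sum = 1 + 4 + 0.5 + 0.5 + 3
= 9 beats


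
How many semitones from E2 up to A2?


Working:
Absolute semitone position = octave×12 + chromatic position
E2: 2×12 + 4 = 28
A2: 2×12 + 9 = 33
Difference = 33 - 28 = 5
= 5 semitones


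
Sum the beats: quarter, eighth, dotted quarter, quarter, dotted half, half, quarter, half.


Beat values:
  quarter = 1 beat
  eighth = 0.5 beats
  dotted quarter = 1.5 beats
  quarter = 1 beat
  dotted half = 3 beats
  half = 2 beats
  quarter = 1 beat
  half = 2 beats
Sum = 1 + 0.5 + 1.5 + 1 + 3 + 2 + 1 + 2
= 12 beats


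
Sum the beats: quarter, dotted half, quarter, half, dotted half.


Solution.
Beat values:
  quarter = 1 beat
  dotted half = 3 beats
  quarter = 1 beat
  half = 2 beats
  dotted half = 3 beats
Sum = 1 + 3 + 1 + 2 + 3
= 10 beats


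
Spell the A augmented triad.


Augmented triad = root + major 3rd (4 semitones) + augmented 5th (8 semitones)
A triad on A stacks thirds, so the chord tones use letter names A-C-E
Root: A
Major 3rd above A: C#
Augmented 5th above A: E#
Chord = A C# E#


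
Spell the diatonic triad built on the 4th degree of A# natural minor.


Step by step:
A# natural minor scale: A# B# C# D# E# F# G#
Diatonic triad on degree 4 stacks scale notes 4, 6, 1: D# F# A#
D#→F# = 3 semitones; D#→A# = 7 semitones → minor triad
= D# F# A# (minor)


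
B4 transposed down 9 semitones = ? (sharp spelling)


Let's work it out.
B4: chromatic position 11 in octave 4 → absolute = 4×12 + 11 = 59
Transpose down 9: 59 - 9 = 50
50 = 4×12 + 2 → D in octave 4
Result = D4


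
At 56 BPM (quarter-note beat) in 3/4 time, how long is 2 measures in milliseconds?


Solution.
Quarter-note beat duration = 60000 / 56 ms
Beats per measure (3/4) = 3
One measure = 3 × 60000 / 56 = 180000 / 56 ms
2 measures = 2 × 180000 / 56 = 360000 / 56
= 6428.6 ms


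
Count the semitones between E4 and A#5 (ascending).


Solution.
Absolute semitone position = octave×12 + chromatic position
E4: 4×12 + 4 = 52
A#5: 5×12 + 10 = 70
Difference = 70 - 52 = 18
= 18 semitones


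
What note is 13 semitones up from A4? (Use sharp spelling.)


Solution.
A4: chromatic position 9 in octave 4 → absolute = 4×12 + 9 = 57
Transpose up 13: 57 + 13 = 70
70 = 5×12 + 10 → A# in octave 5
Result = A#5


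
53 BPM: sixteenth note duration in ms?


One quarter-note beat = 60000 / BPM = 60000 / 53 ms
Sixteenth note = 1/4 × quarter note
Duration = 1/4 × 60000 / 53 = 15000 / 53
= 283.0 ms


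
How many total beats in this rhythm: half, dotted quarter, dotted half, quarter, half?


Reasoning:
Beat values:
  half = 2 beats
  dotted quarter = 1.5 beats
  dotted half = 3 beats
  quarter = 1 beat
  half = 2 beats
Sum = 2 + 1.5 + 3 + 1 + 2
= 9.5 beats


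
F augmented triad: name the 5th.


Let's work it out.
Augmented triad = root + major 3rd (4 semitones) + augmented 5th (8 semitones)
A triad on F stacks thirds, so the chord tones use letter names F-A-C
Root: F
Major 3rd above F: A
Augmented 5th above F: C#
The 5th = C#


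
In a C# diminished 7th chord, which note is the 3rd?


Reasoning:
Diminished 7th chord = root + minor 3rd + diminished 5th + diminished 7th
Seventh chords stack in thirds, so the letter names are C-E-G-B
Root: C#
Minor 3rd above C#: E
Diminished 5th above C#: G
Diminished 7th above C#: Bb
The 3rd = E


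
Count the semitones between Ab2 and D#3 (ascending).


Absolute semitone position = octave×12 + chromatic position
Ab2: 2×12 + 8 = 32
D#3: 3×12 + 3 = 39
Difference = 39 - 32 = 7
= 7 semitones


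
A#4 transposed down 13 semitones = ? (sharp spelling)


Reasoning:
A#4: chromatic position 10 in octave 4 → absolute = 4×12 + 10 = 58
Transpose down 13: 58 - 13 = 45
45 = 3×12 + 9 → A in octave 3
Result = A3


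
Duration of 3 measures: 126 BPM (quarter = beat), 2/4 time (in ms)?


Working:
Quarter-note beat duration = 60000 / 126 ms
Beats per measure (2/4) = 2
One measure = 2 × 60000 / 126 = 120000 / 126 ms
3 measures = 3 × 120000 / 126 = 360000 / 126
= 2857.1 ms


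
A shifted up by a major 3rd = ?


Reasoning:
major 3rd: 3 letter names, 4 semitones
Letter: A + 2 → C
Pitch: A + 4 semitones, spelled as a C → C#
= C#


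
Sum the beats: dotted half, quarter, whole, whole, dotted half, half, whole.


Working:
Beat values:
  dotted half = 3 beats
  quarter = 1 beat
  whole = 4 beats
  whole = 4 beats
  dotted half = 3 beats
  half = 2 beats
  whole = 4 beats
Sum = 3 + 1 + 4 + 4 + 3 + 2 + 4
= 21 beats


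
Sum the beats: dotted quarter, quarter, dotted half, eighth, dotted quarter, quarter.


Let's work it out.
Beat values:
  dotted quarter = 1.5 beats
  quarter = 1 beat
  dotted half = 3 beats
  eighth = 0.5 beats
  dotted quarter = 1.5 beats
  quarter = 1 beat
Sum = 1.5 + 1 + 3 + 0.5 + 1.5 + 1
= 8.5 beats


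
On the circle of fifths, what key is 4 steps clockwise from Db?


Working:
Each clockwise step on the circle of fifths moves up a perfect 5th
From Db: Db → Ab → Eb → Bb → F
= F


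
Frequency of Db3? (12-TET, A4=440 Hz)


Working:
f = 440 × 2^(n/12) where n = semitones from A4
Db3: -20 semitones from A4
f = 440 × 2^(-20/12)
f = 138.59 Hz


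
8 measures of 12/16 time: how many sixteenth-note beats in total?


Working:
Time signature 12/16: the bottom number 16 means the sixteenth note gets one count
The top number 12 means 12 sixteenth-note beats per measure
Total = 12 × 8 measures
= 96 sixteenth-note beats


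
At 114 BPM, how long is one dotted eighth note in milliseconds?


Solution.
One quarter-note beat = 60000 / BPM = 60000 / 114 ms
Dotted eighth note = 3/4 × quarter note
Duration = 3/4 × 60000 / 114 = 45000 / 114
= 394.7 ms


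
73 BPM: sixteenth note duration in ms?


One quarter-note beat = 60000 / BPM = 60000 / 73 ms
Sixteenth note = 1/4 × quarter note
Duration = 1/4 × 60000 / 73 = 15000 / 73
= 205.5 ms


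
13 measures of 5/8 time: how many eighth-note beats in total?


Let's work it out.
Time signature 5/8: the bottom number 8 means the eighth note gets one count
The top number 5 means 5 eighth-note beats per measure
Total = 5 × 13 measures
= 65 eighth-note beats


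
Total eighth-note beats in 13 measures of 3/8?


Let's work it out.
Time signature 3/8: the bottom number 8 means the eighth note gets one count
The top number 3 means 3 eighth-note beats per measure
Total = 3 × 13 measures
= 39 eighth-note beats


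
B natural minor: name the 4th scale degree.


Reasoning:
Natural minor scale pattern: W-H-W-W-H-W-W (2-1-2-2-1-2-2 semitones)
Starting from B:
  B + 2 semitones → C#
  C# + 1 semitone → D
  D + 2 semitones → E
  E + 2 semitones → F#
  F# + 1 semitone → G
  G + 2 semitones → A
  A + 2 semitones → B
Scale: B C# D E F# G A
Degree 4 = E


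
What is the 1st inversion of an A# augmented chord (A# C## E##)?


Let's work it out.
Root position: A# C## E##
1st inversion: move root up an octave
Bass note: C##
Notes (bottom to top) = C## E## A#


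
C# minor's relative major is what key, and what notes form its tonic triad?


The relative major shares the key signature and is a minor 3rd above the minor tonic
A minor 3rd above C# is E
→ relative major of C# minor is E major
Tonic triad of E major = root + major 3rd + perfect 5th = E G# B
= E major; triad = E G# B


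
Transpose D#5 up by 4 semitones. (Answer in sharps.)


Working:
D#5: chromatic position 3 in octave 5 → absolute = 5×12 + 3 = 63
Transpose up 4: 63 + 4 = 67
67 = 5×12 + 7 → G in octave 5
Result = G5


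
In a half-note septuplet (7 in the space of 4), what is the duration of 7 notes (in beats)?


Reasoning:
Septuplet: 7 notes occupy the space of 4 half notes
Space = 4 × 2 = 8 beats
Each septuplet note = 8 / 7 = 8/7 beats
7 notes = 7 × 8/7 = 8
= 8 beats
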